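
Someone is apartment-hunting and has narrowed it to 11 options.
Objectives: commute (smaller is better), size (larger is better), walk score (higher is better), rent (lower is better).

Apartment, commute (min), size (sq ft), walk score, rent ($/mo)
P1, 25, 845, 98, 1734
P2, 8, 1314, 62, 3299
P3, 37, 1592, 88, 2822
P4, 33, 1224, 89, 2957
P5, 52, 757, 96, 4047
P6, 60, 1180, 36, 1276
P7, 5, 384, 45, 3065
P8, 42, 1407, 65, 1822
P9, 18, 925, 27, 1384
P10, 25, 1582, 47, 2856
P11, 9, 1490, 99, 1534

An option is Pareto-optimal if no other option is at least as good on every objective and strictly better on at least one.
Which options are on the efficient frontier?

P1: dominated by P11 (commute 9≤25, size 1490≥845, walk score 99≥98, rent 1534≤1734).
P2: not dominated.
P3: not dominated (best size).
P4: dominated by P11 (commute 9≤33, size 1490≥1224, walk score 99≥89, rent 1534≤2957).
P5: dominated by P1 (commute 25≤52, size 845≥757, walk score 98≥96, rent 1734≤4047).
P6: not dominated (best rent).
P7: not dominated (best commute).
P8: dominated by P11 (commute 9≤42, size 1490≥1407, walk score 99≥65, rent 1534≤1822).
P9: not dominated.
P10: not dominated.
P11: not dominated (best walk score).

P2, P3, P6, P7, P9, P10, P11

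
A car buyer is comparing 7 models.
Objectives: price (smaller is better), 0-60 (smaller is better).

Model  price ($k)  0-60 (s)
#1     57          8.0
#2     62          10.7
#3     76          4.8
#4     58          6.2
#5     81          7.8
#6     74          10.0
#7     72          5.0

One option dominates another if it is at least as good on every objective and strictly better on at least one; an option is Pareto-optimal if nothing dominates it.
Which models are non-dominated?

#1, #3, #4, #7

#1: not dominated (best price).
#2: dominated by #1 (price 57≤62, 0-60 8.0≤10.7).
#3: not dominated (best 0-60).
#4: not dominated.
#5: dominated by #3 (price 76≤81, 0-60 4.8≤7.8).
#6: dominated by #1 (price 57≤74, 0-60 8.0≤10.0).
#7: not dominated.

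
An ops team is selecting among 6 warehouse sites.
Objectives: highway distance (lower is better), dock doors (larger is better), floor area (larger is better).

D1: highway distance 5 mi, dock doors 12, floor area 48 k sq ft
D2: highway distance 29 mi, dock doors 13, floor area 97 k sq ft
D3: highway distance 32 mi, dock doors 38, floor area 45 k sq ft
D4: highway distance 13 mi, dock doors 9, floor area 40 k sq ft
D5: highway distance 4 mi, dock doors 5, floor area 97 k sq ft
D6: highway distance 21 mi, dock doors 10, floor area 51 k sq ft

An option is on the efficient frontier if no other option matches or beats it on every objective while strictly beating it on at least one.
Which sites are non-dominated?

D1, D2, D3, D5, D6

D1: not dominated.
D2: not dominated.
D3: not dominated (best dock doors).
D4: dominated by D1 (highway distance 5≤13, dock doors 12≥9, floor area 48≥40).
D5: not dominated (best highway distance).
D6: not dominated.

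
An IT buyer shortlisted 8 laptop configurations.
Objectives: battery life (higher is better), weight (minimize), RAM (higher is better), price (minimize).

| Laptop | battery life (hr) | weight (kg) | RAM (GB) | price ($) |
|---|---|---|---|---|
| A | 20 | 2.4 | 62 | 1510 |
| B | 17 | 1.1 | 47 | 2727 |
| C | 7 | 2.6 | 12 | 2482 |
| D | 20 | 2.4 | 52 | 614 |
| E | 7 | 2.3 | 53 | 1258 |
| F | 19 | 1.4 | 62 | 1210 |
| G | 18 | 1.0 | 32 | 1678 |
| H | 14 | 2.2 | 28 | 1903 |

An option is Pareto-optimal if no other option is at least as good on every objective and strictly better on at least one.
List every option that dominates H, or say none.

F, G

F: battery life 19≥14, weight 1.4≤2.2, RAM 62≥28, price 1210≤1903 — dominates H.
G: battery life 18≥14, weight 1.0≤2.2, RAM 32≥28, price 1678≤1903 — dominates H.
Others (A, B, C, D, E) are each worse than H on at least one objective.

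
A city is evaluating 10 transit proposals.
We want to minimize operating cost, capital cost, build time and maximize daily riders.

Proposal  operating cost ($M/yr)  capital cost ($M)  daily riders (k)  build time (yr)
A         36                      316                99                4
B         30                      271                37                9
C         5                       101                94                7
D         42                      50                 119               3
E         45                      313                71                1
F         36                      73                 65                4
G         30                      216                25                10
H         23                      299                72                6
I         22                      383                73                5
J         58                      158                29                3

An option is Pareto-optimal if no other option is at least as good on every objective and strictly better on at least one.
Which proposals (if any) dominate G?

C

C: operating cost 5≤30, capital cost 101≤216, daily riders 94≥25, build time 7≤10 — dominates G.
Others (A, B, D, E, F, H, I, J) are each worse than G on at least one objective.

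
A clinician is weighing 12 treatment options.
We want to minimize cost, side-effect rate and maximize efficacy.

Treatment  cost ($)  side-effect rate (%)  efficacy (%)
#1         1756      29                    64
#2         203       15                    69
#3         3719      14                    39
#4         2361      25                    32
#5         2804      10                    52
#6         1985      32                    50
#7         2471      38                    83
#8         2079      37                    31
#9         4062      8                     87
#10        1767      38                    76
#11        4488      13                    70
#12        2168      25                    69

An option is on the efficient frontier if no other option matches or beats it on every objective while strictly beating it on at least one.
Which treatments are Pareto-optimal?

#2, #5, #7, #9, #10

#1: dominated by #2 (cost 203≤1756, side-effect rate 15≤29, efficacy 69≥64).
#2: not dominated (best cost).
#3: dominated by #5 (cost 2804≤3719, side-effect rate 10≤14, efficacy 52≥39).
#4: dominated by #2 (cost 203≤2361, side-effect rate 15≤25, efficacy 69≥32).
#5: not dominated.
#6: dominated by #1 (cost 1756≤1985, side-effect rate 29≤32, efficacy 64≥50).
#7: not dominated.
#8: dominated by #1 (cost 1756≤2079, side-effect rate 29≤37, efficacy 64≥31).
#9: not dominated (best side-effect rate).
#10: not dominated.
#11: dominated by #9 (cost 4062≤4488, side-effect rate 8≤13, efficacy 87≥70).
#12: dominated by #2 (cost 203≤2168, side-effect rate 15≤25, efficacy 69≥69).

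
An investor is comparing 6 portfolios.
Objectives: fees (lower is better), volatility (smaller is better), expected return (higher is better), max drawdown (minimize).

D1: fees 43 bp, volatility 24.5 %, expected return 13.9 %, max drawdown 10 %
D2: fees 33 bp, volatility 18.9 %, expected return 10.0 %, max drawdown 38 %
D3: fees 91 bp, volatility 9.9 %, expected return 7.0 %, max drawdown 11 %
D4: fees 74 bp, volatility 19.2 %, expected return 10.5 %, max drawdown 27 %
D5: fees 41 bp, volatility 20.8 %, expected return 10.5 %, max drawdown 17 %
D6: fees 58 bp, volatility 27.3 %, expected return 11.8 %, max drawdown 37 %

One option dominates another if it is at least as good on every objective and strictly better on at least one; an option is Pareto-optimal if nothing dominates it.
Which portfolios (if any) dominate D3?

D1: worse on volatility (24.5 vs 9.9).
D2: worse on volatility (18.9 vs 9.9).
D4: worse on volatility (19.2 vs 9.9).
D5: worse on volatility (20.8 vs 9.9).
D6: worse on volatility (27.3 vs 9.9).
No option dominates D3.

none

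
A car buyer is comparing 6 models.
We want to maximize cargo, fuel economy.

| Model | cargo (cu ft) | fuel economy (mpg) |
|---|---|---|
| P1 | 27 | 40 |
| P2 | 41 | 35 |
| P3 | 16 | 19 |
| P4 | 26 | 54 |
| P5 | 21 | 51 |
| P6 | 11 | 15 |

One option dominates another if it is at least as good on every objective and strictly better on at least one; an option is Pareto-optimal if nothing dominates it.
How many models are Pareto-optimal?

P1: not dominated.
P2: not dominated (best cargo).
P3: dominated by P1 (cargo 27≥16, fuel economy 40≥19).
P4: not dominated (best fuel economy).
P5: dominated by P4 (cargo 26≥21, fuel economy 54≥51).
P6: dominated by P1 (cargo 27≥11, fuel economy 40≥15).
Pareto-optimal: P1, P2, P4 → 3.

3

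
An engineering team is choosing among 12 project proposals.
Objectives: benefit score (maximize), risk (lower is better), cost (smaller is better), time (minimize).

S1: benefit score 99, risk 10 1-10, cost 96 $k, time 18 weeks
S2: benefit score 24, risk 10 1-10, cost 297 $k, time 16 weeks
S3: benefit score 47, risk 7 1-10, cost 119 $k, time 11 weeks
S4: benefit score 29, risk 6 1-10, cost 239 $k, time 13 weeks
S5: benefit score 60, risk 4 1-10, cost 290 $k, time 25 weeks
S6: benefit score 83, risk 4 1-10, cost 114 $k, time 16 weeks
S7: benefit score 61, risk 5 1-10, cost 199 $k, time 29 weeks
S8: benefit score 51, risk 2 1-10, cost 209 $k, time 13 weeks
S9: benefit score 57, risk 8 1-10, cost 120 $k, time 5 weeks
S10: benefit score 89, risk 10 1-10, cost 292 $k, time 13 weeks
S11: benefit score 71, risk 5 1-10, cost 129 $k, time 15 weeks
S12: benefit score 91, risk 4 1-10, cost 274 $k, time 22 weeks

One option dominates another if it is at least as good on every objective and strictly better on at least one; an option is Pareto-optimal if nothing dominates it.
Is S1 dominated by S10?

S10 vs S1: S10 is worse on benefit score (89 vs 99), so it does not dominate S1.

No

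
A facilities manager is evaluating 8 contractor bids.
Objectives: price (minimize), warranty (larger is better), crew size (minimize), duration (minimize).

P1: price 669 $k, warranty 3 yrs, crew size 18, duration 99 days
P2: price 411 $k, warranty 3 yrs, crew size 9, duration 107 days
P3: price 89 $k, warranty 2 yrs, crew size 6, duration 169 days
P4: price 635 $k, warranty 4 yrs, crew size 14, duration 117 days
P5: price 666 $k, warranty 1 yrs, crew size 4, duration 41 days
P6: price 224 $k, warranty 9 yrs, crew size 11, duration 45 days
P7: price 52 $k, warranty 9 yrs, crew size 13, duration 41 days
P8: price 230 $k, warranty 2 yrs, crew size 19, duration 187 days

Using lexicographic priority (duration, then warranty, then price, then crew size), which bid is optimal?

First minimize duration: best is 41, kept {P5, P7}.
Then maximize warranty: best is 9, kept {P7}.

P7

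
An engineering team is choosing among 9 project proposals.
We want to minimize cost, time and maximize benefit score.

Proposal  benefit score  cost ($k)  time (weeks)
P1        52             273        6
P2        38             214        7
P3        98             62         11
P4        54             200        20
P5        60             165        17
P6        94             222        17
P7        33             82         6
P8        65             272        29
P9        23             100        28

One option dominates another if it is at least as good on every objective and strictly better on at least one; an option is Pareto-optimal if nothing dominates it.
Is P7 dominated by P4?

P4 vs P7: P4 is worse on cost (200 vs 82), so it does not dominate P7.

No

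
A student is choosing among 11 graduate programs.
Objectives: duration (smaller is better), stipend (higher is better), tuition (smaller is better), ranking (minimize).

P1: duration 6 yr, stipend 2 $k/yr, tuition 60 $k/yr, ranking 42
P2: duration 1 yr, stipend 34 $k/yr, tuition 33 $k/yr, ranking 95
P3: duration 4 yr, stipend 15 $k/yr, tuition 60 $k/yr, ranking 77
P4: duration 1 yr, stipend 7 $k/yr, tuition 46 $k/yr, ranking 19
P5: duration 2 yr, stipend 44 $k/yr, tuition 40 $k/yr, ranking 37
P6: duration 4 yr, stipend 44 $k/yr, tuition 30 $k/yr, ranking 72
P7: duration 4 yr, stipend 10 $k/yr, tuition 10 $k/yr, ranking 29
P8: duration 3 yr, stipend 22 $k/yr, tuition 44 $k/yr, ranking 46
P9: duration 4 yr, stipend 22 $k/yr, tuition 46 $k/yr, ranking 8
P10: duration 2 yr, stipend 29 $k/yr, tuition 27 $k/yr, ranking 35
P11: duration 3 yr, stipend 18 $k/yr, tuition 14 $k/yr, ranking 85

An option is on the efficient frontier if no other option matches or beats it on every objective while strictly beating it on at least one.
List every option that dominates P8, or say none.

P5, P10

P5: duration 2≤3, stipend 44≥22, tuition 40≤44, ranking 37≤46 — dominates P8.
P10: duration 2≤3, stipend 29≥22, tuition 27≤44, ranking 35≤46 — dominates P8.
Others (P1, P2, P3, P4, P6, P7, P9, P11) are each worse than P8 on at least one objective.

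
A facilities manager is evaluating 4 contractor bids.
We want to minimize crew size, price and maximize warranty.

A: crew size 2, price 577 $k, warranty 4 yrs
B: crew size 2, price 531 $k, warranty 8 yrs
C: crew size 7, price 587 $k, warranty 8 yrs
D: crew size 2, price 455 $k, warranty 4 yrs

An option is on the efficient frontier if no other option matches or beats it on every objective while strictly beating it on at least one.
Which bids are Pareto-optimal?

B, D

A: dominated by B (crew size 2≤2, price 531≤577, warranty 8≥4).
B: not dominated.
C: dominated by B (crew size 2≤7, price 531≤587, warranty 8≥8).
D: not dominated (best price).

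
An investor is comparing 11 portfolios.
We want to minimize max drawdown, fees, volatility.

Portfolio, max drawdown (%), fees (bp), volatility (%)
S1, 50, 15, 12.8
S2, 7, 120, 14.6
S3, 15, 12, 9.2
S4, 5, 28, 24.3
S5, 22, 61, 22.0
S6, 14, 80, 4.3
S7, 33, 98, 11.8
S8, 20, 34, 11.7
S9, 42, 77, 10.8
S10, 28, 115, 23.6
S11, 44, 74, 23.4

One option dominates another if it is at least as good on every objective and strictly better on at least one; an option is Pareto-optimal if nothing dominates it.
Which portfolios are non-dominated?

S1: dominated by S3 (max drawdown 15≤50, fees 12≤15, volatility 9.2≤12.8).
S2: not dominated.
S3: not dominated (best fees).
S4: not dominated (best max drawdown).
S5: dominated by S3 (max drawdown 15≤22, fees 12≤61, volatility 9.2≤22.0).
S6: not dominated (best volatility).
S7: dominated by S3 (max drawdown 15≤33, fees 12≤98, volatility 9.2≤11.8).
S8: dominated by S3 (max drawdown 15≤20, fees 12≤34, volatility 9.2≤11.7).
S9: dominated by S3 (max drawdown 15≤42, fees 12≤77, volatility 9.2≤10.8).
S10: dominated by S3 (max drawdown 15≤28, fees 12≤115, volatility 9.2≤23.6).
S11: dominated by S3 (max drawdown 15≤44, fees 12≤74, volatility 9.2≤23.4).

S2, S3, S4, S6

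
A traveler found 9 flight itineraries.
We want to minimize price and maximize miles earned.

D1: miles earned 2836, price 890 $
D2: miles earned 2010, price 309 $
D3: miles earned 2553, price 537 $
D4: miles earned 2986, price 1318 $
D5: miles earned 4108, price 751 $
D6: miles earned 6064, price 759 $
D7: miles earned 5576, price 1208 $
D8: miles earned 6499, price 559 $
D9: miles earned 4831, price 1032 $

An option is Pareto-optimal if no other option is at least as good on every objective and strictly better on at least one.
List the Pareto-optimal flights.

D2, D3, D8

D1: dominated by D5 (miles earned 4108≥2836, price 751≤890).
D2: not dominated (best price).
D3: not dominated.
D4: dominated by D5 (miles earned 4108≥2986, price 751≤1318).
D5: dominated by D8 (miles earned 6499≥4108, price 559≤751).
D6: dominated by D8 (miles earned 6499≥6064, price 559≤759).
D7: dominated by D6 (miles earned 6064≥5576, price 759≤1208).
D8: not dominated (best miles earned).
D9: dominated by D6 (miles earned 6064≥4831, price 759≤1032).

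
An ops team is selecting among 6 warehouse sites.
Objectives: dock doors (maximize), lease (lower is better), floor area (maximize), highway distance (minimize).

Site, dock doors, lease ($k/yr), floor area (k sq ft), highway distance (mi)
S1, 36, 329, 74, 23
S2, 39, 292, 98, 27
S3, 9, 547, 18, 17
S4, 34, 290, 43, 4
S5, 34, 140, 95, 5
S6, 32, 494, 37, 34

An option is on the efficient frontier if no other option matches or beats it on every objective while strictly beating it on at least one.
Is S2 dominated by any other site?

S1: worse on dock doors (36 vs 39).
S3: worse on dock doors (9 vs 39).
S4: worse on dock doors (34 vs 39).
S5: worse on dock doors (34 vs 39).
S6: worse on dock doors (32 vs 39).
No option is at least as good as S2 on every objective and strictly better on one.

No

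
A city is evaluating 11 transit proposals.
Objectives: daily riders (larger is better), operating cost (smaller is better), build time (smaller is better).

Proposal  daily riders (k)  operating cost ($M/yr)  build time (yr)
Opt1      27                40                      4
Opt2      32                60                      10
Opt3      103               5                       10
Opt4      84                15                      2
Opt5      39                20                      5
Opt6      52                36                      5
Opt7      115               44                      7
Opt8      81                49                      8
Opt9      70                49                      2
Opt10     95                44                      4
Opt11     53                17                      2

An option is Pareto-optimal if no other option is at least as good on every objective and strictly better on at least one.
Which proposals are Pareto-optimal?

Opt1: dominated by Opt4 (daily riders 84≥27, operating cost 15≤40, build time 2≤4).
Opt2: dominated by Opt3 (daily riders 103≥32, operating cost 5≤60, build time 10≤10).
Opt3: not dominated (best operating cost).
Opt4: not dominated.
Opt5: dominated by Opt4 (daily riders 84≥39, operating cost 15≤20, build time 2≤5).
Opt6: dominated by Opt4 (daily riders 84≥52, operating cost 15≤36, build time 2≤5).
Opt7: not dominated (best daily riders).
Opt8: dominated by Opt4 (daily riders 84≥81, operating cost 15≤49, build time 2≤8).
Opt9: dominated by Opt4 (daily riders 84≥70, operating cost 15≤49, build time 2≤2).
Opt10: not dominated.
Opt11: dominated by Opt4 (daily riders 84≥53, operating cost 15≤17, build time 2≤2).

Opt3, Opt4, Opt7, Opt10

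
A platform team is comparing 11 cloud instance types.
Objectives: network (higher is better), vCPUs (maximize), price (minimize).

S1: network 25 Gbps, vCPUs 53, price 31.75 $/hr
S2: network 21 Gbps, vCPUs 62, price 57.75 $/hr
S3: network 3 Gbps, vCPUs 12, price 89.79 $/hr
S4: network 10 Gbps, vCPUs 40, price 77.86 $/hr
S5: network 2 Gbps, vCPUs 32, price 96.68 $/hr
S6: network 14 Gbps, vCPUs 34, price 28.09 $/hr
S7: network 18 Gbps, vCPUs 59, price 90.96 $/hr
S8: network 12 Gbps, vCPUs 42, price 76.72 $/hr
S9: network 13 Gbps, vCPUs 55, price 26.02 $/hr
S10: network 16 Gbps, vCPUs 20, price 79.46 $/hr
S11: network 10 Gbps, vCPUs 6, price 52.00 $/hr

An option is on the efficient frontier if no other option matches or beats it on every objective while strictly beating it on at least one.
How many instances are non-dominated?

S1: not dominated (best network).
S2: not dominated (best vCPUs).
S3: dominated by S1 (network 25≥3, vCPUs 53≥12, price 31.75≤89.79).
S4: dominated by S1 (network 25≥10, vCPUs 53≥40, price 31.75≤77.86).
S5: dominated by S1 (network 25≥2, vCPUs 53≥32, price 31.75≤96.68).
S6: not dominated.
S7: dominated by S2 (network 21≥18, vCPUs 62≥59, price 57.75≤90.96).
S8: dominated by S1 (network 25≥12, vCPUs 53≥42, price 31.75≤76.72).
S9: not dominated (best price).
S10: dominated by S1 (network 25≥16, vCPUs 53≥20, price 31.75≤79.46).
S11: dominated by S1 (network 25≥10, vCPUs 53≥6, price 31.75≤52.00).
Pareto-optimal: S1, S2, S6, S9 → 4.

4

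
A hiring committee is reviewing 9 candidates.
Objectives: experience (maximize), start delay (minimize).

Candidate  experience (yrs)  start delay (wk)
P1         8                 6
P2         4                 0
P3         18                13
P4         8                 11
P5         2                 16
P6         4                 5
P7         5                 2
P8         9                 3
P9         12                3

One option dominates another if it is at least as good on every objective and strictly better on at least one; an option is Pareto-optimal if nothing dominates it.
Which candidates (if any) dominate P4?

P1: experience 8≥8, start delay 6≤11 — dominates P4.
P8: experience 9≥8, start delay 3≤11 — dominates P4.
P9: experience 12≥8, start delay 3≤11 — dominates P4.
Others (P2, P3, P5, P6, P7) are each worse than P4 on at least one objective.

P1, P8, P9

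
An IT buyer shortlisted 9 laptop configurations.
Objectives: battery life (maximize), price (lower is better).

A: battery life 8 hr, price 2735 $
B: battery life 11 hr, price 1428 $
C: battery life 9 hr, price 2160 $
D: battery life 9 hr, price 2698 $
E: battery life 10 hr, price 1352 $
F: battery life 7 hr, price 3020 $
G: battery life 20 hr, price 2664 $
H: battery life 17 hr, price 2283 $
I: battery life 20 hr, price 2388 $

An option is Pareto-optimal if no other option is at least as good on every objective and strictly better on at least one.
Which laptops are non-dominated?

B, E, H, I

A: dominated by B (battery life 11≥8, price 1428≤2735).
B: not dominated.
C: dominated by B (battery life 11≥9, price 1428≤2160).
D: dominated by B (battery life 11≥9, price 1428≤2698).
E: not dominated (best price).
F: dominated by A (battery life 8≥7, price 2735≤3020).
G: dominated by I (battery life 20≥20, price 2388≤2664).
H: not dominated.
I: not dominated.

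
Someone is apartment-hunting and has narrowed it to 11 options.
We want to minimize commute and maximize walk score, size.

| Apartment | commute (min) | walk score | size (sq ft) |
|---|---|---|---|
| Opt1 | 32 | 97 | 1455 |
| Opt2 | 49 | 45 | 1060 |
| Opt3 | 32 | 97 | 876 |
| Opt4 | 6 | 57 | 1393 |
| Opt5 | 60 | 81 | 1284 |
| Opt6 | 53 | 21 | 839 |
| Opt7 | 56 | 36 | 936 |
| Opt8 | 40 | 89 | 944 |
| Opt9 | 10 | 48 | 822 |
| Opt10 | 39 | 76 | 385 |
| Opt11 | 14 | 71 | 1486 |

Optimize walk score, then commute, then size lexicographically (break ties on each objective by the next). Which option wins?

Opt1

First maximize walk score: best is 97, kept {Opt1, Opt3}.
Then minimize commute: best is 32, kept {Opt1, Opt3}.
Then maximize size: best is 1455, kept {Opt1}.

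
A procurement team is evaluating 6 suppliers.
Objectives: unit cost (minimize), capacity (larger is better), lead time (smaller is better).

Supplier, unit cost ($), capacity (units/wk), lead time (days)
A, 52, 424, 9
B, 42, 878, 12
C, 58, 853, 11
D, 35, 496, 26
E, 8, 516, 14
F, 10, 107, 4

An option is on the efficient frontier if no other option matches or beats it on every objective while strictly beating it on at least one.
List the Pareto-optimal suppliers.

A, B, C, E, F

A: not dominated.
B: not dominated (best capacity).
C: not dominated.
D: dominated by E (unit cost 8≤35, capacity 516≥496, lead time 14≤26).
E: not dominated (best unit cost).
F: not dominated (best lead time).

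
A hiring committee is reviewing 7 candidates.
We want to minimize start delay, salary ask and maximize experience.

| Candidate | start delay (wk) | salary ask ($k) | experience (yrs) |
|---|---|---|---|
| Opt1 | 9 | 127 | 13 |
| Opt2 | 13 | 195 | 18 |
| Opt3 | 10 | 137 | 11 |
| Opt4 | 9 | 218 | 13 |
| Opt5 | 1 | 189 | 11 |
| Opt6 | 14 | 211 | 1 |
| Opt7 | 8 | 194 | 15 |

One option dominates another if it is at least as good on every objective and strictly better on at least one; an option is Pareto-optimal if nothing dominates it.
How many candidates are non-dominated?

4

Opt1: not dominated (best salary ask).
Opt2: not dominated (best experience).
Opt3: dominated by Opt1 (start delay 9≤10, salary ask 127≤137, experience 13≥11).
Opt4: dominated by Opt1 (start delay 9≤9, salary ask 127≤218, experience 13≥13).
Opt5: not dominated (best start delay).
Opt6: dominated by Opt1 (start delay 9≤14, salary ask 127≤211, experience 13≥1).
Opt7: not dominated.
Pareto-optimal: Opt1, Opt2, Opt5, Opt7 → 4.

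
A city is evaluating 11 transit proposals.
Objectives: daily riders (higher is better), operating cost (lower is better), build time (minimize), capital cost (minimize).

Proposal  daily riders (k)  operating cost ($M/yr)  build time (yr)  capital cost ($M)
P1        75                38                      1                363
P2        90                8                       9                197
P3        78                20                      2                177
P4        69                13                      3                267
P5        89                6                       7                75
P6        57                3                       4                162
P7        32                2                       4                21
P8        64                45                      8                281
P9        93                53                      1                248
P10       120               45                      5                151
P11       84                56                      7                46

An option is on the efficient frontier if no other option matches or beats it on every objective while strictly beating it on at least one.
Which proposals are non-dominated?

P1: not dominated.
P2: not dominated.
P3: not dominated.
P4: not dominated.
P5: not dominated.
P6: not dominated.
P7: not dominated (best operating cost).
P8: dominated by P3 (daily riders 78≥64, operating cost 20≤45, build time 2≤8, capital cost 177≤281).
P9: not dominated.
P10: not dominated (best daily riders).
P11: not dominated.

P1, P2, P3, P4, P5, P6, P7, P9, P10, P11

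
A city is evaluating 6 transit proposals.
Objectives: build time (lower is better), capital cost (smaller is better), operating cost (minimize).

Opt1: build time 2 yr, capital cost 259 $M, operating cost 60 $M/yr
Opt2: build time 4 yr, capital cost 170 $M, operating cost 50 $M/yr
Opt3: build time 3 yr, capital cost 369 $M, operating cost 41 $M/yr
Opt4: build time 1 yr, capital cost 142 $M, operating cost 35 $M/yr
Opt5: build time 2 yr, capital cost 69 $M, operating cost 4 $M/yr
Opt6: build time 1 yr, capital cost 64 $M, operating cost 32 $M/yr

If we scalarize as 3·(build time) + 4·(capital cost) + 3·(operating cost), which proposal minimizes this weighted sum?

Opt5

Opt1: 3·2 + 4·259 + 3·60 = 1222
Opt2: 3·4 + 4·170 + 3·50 = 842
Opt3: 3·3 + 4·369 + 3·41 = 1608
Opt4: 3·1 + 4·142 + 3·35 = 676
Opt5: 3·2 + 4·69 + 3·4 = 294
Opt6: 3·1 + 4·64 + 3·32 = 355
Lowest: Opt5 at 294.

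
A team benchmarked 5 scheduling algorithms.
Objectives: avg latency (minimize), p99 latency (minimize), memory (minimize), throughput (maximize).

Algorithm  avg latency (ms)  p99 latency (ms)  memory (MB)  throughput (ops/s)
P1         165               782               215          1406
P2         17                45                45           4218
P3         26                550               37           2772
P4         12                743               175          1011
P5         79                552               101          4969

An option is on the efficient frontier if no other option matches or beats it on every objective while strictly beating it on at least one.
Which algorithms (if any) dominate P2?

P1: worse on avg latency (165 vs 17).
P3: worse on avg latency (26 vs 17).
P4: worse on p99 latency (743 vs 45).
P5: worse on avg latency (79 vs 17).
No option dominates P2.

none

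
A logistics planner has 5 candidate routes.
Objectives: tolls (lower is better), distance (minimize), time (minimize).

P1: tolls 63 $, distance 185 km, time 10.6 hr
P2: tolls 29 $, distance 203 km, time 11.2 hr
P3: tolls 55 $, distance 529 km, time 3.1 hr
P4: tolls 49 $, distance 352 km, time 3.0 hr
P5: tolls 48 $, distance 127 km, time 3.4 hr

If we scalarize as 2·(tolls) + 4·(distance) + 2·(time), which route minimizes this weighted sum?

P1: 2·63 + 4·185 + 2·10.6 = 887.2
P2: 2·29 + 4·203 + 2·11.2 = 892.4
P3: 2·55 + 4·529 + 2·3.1 = 2232.2
P4: 2·49 + 4·352 + 2·3.0 = 1512.0
P5: 2·48 + 4·127 + 2·3.4 = 610.8
Lowest: P5 at 610.8.

P5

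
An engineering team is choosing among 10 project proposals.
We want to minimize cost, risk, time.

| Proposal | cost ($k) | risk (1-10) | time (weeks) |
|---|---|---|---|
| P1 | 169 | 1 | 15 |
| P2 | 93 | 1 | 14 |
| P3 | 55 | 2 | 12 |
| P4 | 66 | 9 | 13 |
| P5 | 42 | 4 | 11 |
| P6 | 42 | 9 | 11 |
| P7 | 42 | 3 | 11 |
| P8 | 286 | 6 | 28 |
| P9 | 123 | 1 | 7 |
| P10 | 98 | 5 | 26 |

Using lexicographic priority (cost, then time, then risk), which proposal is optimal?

First minimize cost: best is 42, kept {P5, P6, P7}.
Then minimize time: best is 11, kept {P5, P6, P7}.
Then minimize risk: best is 3, kept {P7}.

P7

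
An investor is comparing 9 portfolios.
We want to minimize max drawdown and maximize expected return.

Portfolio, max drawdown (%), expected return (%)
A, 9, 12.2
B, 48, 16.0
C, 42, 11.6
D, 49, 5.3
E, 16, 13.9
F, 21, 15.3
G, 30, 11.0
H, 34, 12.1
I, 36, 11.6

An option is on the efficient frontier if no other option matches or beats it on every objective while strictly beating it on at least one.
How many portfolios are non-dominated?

4

A: not dominated (best max drawdown).
B: not dominated (best expected return).
C: dominated by A (max drawdown 9≤42, expected return 12.2≥11.6).
D: dominated by A (max drawdown 9≤49, expected return 12.2≥5.3).
E: not dominated.
F: not dominated.
G: dominated by A (max drawdown 9≤30, expected return 12.2≥11.0).
H: dominated by A (max drawdown 9≤34, expected return 12.2≥12.1).
I: dominated by A (max drawdown 9≤36, expected return 12.2≥11.6).
Pareto-optimal: A, B, E, F → 4.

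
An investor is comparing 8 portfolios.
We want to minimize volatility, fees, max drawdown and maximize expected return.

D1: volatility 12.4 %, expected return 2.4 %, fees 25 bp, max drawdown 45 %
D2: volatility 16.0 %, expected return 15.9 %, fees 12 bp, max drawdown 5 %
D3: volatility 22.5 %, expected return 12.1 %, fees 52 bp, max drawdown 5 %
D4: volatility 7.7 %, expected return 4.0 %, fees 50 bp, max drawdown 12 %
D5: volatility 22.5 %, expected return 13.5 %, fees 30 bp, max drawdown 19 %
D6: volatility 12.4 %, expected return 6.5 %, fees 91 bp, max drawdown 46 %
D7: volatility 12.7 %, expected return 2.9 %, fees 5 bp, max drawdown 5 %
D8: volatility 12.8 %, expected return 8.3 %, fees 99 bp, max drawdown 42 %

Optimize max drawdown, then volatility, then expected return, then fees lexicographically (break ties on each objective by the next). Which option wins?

First minimize max drawdown: best is 5, kept {D2, D3, D7}.
Then minimize volatility: best is 12.7, kept {D7}.

D7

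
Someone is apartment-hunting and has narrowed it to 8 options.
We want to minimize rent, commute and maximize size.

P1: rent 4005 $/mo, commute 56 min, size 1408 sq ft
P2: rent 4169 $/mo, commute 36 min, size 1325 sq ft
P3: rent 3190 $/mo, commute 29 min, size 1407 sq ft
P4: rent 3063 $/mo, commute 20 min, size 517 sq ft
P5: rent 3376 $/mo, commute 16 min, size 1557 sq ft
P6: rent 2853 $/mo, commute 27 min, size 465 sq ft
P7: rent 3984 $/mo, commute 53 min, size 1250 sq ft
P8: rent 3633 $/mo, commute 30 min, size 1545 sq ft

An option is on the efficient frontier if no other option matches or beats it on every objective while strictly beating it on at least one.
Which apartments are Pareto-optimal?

P3, P4, P5, P6

P1: dominated by P5 (rent 3376≤4005, commute 16≤56, size 1557≥1408).
P2: dominated by P3 (rent 3190≤4169, commute 29≤36, size 1407≥1325).
P3: not dominated.
P4: not dominated.
P5: not dominated (best commute).
P6: not dominated (best rent).
P7: dominated by P3 (rent 3190≤3984, commute 29≤53, size 1407≥1250).
P8: dominated by P5 (rent 3376≤3633, commute 16≤30, size 1557≥1545).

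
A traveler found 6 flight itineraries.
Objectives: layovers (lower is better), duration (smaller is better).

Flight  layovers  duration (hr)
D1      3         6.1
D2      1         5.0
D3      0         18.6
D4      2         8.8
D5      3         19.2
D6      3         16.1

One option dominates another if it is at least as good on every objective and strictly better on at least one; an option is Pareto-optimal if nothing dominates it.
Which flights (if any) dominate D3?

D1: worse on layovers (3 vs 0).
D2: worse on layovers (1 vs 0).
D4: worse on layovers (2 vs 0).
D5: worse on layovers (3 vs 0).
D6: worse on layovers (3 vs 0).
No option dominates D3.

none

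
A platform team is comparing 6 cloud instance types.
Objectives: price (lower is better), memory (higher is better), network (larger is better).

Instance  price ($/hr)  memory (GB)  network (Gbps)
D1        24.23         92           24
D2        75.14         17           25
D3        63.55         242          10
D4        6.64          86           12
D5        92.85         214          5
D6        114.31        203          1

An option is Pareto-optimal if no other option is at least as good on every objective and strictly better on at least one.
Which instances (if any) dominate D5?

D3: price 63.55≤92.85, memory 242≥214, network 10≥5 — dominates D5.
Others (D1, D2, D4, D6) are each worse than D5 on at least one objective.

D3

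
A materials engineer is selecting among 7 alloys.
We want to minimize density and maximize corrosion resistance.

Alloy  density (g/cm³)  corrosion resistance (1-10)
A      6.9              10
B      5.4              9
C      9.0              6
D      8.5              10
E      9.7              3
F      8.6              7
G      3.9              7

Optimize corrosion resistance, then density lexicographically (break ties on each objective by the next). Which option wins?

A

First maximize corrosion resistance: best is 10, kept {A, D}.
Then minimize density: best is 6.9, kept {A}.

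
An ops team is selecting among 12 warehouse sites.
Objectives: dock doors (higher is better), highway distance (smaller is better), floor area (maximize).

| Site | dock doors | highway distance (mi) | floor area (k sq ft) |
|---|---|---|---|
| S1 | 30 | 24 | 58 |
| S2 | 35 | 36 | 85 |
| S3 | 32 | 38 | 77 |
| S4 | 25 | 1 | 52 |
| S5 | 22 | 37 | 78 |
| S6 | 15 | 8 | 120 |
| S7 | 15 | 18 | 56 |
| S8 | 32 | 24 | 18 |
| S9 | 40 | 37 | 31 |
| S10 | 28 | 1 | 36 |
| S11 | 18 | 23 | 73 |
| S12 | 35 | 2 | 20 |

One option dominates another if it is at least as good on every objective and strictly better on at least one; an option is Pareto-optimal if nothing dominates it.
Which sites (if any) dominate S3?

S2: dock doors 35≥32, highway distance 36≤38, floor area 85≥77 — dominates S3.
Others (S1, S4, S5, S6, S7, S8, S9, S10, S11, S12) are each worse than S3 on at least one objective.

S2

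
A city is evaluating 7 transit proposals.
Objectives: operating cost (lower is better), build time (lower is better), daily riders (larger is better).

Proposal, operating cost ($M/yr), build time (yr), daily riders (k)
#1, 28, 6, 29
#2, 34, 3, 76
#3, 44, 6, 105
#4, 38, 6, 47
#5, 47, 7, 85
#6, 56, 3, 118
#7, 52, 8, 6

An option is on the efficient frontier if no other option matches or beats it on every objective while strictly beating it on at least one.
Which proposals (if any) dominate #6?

#1: worse on build time (6 vs 3).
#2: worse on daily riders (76 vs 118).
#3: worse on build time (6 vs 3).
#4: worse on build time (6 vs 3).
#5: worse on build time (7 vs 3).
#7: worse on build time (8 vs 3).
No option dominates #6.

none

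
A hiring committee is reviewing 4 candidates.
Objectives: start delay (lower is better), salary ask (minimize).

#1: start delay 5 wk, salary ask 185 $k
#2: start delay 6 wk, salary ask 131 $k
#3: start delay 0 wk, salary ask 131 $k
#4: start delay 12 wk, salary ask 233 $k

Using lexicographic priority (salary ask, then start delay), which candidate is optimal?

#3

First minimize salary ask: best is 131, kept {#2, #3}.
Then minimize start delay: best is 0, kept {#3}.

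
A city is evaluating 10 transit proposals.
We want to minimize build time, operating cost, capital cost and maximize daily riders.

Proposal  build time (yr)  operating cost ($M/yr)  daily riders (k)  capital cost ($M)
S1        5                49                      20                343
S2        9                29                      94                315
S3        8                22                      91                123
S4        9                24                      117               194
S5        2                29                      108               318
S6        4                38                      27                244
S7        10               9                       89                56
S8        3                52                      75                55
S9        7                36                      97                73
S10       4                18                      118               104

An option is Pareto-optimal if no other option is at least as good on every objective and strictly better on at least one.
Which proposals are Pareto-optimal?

S1: dominated by S5 (build time 2≤5, operating cost 29≤49, daily riders 108≥20, capital cost 318≤343).
S2: dominated by S4 (build time 9≤9, operating cost 24≤29, daily riders 117≥94, capital cost 194≤315).
S3: dominated by S10 (build time 4≤8, operating cost 18≤22, daily riders 118≥91, capital cost 104≤123).
S4: dominated by S10 (build time 4≤9, operating cost 18≤24, daily riders 118≥117, capital cost 104≤194).
S5: not dominated (best build time).
S6: dominated by S10 (build time 4≤4, operating cost 18≤38, daily riders 118≥27, capital cost 104≤244).
S7: not dominated (best operating cost).
S8: not dominated (best capital cost).
S9: not dominated.
S10: not dominated (best daily riders).

S5, S7, S8, S9, S10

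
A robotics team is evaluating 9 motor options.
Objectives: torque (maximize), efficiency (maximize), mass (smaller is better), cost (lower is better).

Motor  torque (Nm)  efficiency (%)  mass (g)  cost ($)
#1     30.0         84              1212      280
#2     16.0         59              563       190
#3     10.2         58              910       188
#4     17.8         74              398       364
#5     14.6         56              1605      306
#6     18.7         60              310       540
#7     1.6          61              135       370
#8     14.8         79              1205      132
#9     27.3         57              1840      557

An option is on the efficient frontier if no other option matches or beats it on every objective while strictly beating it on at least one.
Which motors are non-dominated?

#1: not dominated (best torque).
#2: not dominated.
#3: not dominated.
#4: not dominated.
#5: dominated by #1 (torque 30.0≥14.6, efficiency 84≥56, mass 1212≤1605, cost 280≤306).
#6: not dominated.
#7: not dominated (best mass).
#8: not dominated (best cost).
#9: dominated by #1 (torque 30.0≥27.3, efficiency 84≥57, mass 1212≤1840, cost 280≤557).

#1, #2, #3, #4, #6, #7, #8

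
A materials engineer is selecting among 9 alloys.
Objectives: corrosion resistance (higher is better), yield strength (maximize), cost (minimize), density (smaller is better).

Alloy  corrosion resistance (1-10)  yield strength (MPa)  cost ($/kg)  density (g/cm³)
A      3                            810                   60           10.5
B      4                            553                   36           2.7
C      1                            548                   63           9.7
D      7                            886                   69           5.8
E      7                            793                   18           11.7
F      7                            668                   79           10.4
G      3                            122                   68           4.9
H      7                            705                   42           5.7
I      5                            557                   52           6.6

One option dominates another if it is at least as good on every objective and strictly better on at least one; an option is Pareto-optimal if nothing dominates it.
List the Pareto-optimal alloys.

A, B, D, E, H

A: not dominated.
B: not dominated (best density).
C: dominated by B (corrosion resistance 4≥1, yield strength 553≥548, cost 36≤63, density 2.7≤9.7).
D: not dominated (best yield strength).
E: not dominated (best cost).
F: dominated by D (corrosion resistance 7≥7, yield strength 886≥668, cost 69≤79, density 5.8≤10.4).
G: dominated by B (corrosion resistance 4≥3, yield strength 553≥122, cost 36≤68, density 2.7≤4.9).
H: not dominated.
I: dominated by H (corrosion resistance 7≥5, yield strength 705≥557, cost 42≤52, density 5.7≤6.6).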